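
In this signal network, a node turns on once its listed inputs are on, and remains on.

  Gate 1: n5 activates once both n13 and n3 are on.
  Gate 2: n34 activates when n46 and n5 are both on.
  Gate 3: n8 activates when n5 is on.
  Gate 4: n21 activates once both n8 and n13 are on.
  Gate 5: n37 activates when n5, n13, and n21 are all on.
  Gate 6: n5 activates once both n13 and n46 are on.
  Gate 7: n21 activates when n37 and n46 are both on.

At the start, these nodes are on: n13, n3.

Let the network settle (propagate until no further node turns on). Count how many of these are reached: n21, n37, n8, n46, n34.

3

n13 and n3 are on, so n5 activates (Gate 1).
n5 is on, so n8 activates (Gate 3).
Gate 4: n8 and n13 on → n21 on.
Gate 5: n5, n13, and n21 on → n37 on.
n21: reached.
n37: reached.
n8: reached.
No rule produces n46, and it is not given.
n34 would need n46 and n5 (Gate 2), but n46 never turns on.
Reached: n21, n37, and n8 — 3 of the 5.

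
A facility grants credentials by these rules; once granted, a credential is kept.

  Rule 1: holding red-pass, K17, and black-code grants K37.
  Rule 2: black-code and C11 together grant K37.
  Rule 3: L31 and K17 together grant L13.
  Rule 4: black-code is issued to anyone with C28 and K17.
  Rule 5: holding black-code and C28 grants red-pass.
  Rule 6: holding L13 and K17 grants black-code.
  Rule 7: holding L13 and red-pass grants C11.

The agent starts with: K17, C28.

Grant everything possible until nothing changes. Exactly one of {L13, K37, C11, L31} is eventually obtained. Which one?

Holding C28 and K17 grants black-code (Rule 4).
Holding black-code and C28 grants red-pass (Rule 5).
Holding red-pass, K17, and black-code grants K37 (Rule 1).
L13 would need L31 and K17 (Rule 3), but L31 is never granted. No rule produces L31, and it is not given. C11 would need L13 and red-pass (Rule 7), but L13 is never granted.

K37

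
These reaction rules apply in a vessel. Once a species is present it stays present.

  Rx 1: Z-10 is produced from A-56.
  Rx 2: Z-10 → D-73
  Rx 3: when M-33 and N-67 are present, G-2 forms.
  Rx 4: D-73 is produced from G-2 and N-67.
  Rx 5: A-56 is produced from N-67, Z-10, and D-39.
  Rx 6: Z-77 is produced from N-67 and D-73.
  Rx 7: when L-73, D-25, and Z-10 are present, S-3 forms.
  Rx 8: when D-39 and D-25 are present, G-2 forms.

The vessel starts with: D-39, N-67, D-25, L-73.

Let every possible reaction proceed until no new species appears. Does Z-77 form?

Yes

D-39 and D-25 present → G-2 forms (Rx 8).
G-2 and N-67 present → D-73 forms (Rx 4).
N-67 and D-73 present → Z-77 forms (Rx 6).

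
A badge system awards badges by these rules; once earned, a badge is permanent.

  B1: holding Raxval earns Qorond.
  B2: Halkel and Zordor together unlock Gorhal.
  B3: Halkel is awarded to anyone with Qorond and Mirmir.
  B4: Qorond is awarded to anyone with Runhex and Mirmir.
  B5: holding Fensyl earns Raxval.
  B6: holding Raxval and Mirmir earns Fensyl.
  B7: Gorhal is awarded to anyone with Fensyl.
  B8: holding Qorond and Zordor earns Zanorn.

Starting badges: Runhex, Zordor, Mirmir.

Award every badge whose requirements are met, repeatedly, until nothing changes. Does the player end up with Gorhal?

Yes

With Runhex and Mirmir, Qorond is earned (B4).
With Qorond and Mirmir, Halkel is earned (B3).
With Halkel and Zordor, Gorhal is earned (B2).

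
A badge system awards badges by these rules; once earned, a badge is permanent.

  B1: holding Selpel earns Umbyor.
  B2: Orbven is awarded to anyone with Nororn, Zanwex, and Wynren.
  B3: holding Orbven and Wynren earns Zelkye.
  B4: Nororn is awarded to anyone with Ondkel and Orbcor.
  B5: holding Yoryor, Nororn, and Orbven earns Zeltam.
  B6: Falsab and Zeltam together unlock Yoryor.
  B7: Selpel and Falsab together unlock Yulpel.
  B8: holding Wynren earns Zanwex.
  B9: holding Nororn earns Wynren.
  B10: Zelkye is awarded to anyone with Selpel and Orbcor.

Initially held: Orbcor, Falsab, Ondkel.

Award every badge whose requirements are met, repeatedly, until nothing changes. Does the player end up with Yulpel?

Yulpel would need Selpel and Falsab (B7), but Selpel is never earned.

No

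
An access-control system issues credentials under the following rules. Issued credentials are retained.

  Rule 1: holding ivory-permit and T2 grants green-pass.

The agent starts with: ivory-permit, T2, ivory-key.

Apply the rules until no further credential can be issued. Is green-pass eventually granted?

Holding ivory-permit and T2 grants green-pass (Rule 1).

Yes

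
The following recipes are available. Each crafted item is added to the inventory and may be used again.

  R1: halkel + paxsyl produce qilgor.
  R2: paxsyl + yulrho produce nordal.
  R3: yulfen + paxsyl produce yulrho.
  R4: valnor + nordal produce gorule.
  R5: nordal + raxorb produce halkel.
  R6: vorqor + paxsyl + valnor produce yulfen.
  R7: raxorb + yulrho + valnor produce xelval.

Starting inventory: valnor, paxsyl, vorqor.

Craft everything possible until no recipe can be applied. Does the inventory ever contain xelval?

No

xelval would need raxorb, yulrho, and valnor (R7), but raxorb is never obtained.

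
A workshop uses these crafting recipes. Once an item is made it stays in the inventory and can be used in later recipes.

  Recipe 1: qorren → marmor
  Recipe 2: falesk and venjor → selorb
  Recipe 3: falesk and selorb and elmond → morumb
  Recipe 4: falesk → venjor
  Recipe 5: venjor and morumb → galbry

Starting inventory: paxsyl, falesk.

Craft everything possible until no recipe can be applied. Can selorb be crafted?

Yes

Using Recipe 4, falesk makes venjor.
falesk and venjor → selorb (Recipe 2).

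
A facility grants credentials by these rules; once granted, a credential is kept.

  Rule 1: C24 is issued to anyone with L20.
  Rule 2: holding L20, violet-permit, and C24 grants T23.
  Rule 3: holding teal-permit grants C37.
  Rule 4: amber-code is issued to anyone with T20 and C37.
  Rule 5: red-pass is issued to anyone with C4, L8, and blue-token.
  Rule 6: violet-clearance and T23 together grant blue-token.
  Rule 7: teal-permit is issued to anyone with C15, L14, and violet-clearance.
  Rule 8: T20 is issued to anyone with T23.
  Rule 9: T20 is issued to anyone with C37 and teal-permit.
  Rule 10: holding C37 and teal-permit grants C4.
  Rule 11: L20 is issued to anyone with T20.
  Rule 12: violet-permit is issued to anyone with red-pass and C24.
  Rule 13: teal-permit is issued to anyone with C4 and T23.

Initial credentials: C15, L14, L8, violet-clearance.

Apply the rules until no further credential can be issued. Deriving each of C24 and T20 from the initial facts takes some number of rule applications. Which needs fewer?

T20: Holding C15, L14, and violet-clearance grants teal-permit (Rule 7). Holding teal-permit grants C37 (Rule 3). Holding C37 and teal-permit grants T20 (Rule 9). [3 rule applications]
C24: Holding C15, L14, and violet-clearance grants teal-permit (Rule 7). Holding teal-permit grants C37 (Rule 3). Holding C37 and teal-permit grants T20 (Rule 9). Holding T20 grants L20 (Rule 11). Holding L20 grants C24 (Rule 1). [5 rule applications]
T20 needs fewer.

T20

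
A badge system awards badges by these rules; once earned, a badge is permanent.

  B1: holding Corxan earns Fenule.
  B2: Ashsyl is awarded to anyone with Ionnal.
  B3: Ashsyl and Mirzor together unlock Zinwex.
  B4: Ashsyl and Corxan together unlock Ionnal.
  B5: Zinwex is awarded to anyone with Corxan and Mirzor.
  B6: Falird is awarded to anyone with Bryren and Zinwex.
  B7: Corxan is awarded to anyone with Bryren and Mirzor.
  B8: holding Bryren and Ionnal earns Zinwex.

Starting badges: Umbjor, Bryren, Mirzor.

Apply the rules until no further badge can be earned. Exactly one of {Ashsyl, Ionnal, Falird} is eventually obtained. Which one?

With Bryren and Mirzor, Corxan is earned (B7).
With Corxan and Mirzor, Zinwex is earned (B5).
With Bryren and Zinwex, Falird is earned (B6).
Ionnal would need Ashsyl and Corxan (B4), but Ashsyl is never earned. Ashsyl would need Ionnal (B2), but Ionnal is never earned.

Falird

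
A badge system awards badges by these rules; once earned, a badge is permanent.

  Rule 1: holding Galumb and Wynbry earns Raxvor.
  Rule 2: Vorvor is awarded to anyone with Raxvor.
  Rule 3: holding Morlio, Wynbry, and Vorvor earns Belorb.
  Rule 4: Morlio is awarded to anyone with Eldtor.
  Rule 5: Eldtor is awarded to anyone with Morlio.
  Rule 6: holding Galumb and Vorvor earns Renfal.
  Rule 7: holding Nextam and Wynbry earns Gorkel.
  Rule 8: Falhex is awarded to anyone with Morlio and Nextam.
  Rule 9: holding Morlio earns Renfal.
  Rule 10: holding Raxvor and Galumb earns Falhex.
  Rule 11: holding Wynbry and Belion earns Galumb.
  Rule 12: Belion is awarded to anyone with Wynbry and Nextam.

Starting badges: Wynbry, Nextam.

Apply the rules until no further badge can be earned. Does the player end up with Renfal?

Yes

With Wynbry and Nextam, Belion is earned (Rule 12).
With Wynbry and Belion, Galumb is earned (Rule 11).
With Galumb and Wynbry, Raxvor is earned (Rule 1).
With Raxvor, Vorvor is earned (Rule 2).
With Galumb and Vorvor, Renfal is earned (Rule 6).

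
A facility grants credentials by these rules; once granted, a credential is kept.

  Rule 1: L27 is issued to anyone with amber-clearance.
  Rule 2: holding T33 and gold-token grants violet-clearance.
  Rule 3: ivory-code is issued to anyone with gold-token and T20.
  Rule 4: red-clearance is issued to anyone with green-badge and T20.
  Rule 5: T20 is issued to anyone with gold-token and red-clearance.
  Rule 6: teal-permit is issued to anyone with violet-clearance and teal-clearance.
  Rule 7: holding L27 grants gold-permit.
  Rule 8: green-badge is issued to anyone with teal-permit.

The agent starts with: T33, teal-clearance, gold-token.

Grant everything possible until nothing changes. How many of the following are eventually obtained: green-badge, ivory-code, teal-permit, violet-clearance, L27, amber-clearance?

3

Holding T33 and gold-token grants violet-clearance (Rule 2).
Holding violet-clearance and teal-clearance grants teal-permit (Rule 6).
Holding teal-permit grants green-badge (Rule 8).
green-badge: reached.
ivory-code would need gold-token and T20 (Rule 3), but T20 is never granted.
teal-permit: reached.
violet-clearance: reached.
L27 would need amber-clearance (Rule 1), but amber-clearance is never granted.
No rule produces amber-clearance, and it is not given.
Reached: green-badge, teal-permit, and violet-clearance — 3 of the 6.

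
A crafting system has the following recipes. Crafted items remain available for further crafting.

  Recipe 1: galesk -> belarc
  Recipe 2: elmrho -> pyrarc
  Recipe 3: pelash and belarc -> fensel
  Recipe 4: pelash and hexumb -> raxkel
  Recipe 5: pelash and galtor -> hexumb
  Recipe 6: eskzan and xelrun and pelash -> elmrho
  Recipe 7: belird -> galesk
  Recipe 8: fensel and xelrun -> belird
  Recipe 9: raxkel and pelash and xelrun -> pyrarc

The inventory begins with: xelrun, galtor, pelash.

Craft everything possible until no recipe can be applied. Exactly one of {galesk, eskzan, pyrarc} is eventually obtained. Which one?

pelash and galtor -> hexumb (Recipe 5).
pelash and hexumb -> raxkel (Recipe 4).
raxkel and pelash and xelrun -> pyrarc (Recipe 9).
galesk would need belird (Recipe 7), but belird is never obtained. No rule produces eskzan, and it is not given.

pyrarc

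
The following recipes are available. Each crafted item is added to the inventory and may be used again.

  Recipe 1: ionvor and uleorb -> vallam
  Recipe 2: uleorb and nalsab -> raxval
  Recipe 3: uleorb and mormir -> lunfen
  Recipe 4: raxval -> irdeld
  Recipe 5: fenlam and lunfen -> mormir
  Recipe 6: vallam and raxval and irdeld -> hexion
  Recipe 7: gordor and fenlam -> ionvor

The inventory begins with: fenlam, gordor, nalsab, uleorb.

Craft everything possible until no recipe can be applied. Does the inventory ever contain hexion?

Yes

gordor and fenlam -> ionvor (Recipe 7).
Using Recipe 2, uleorb and nalsab make raxval.
Using Recipe 1, ionvor and uleorb make vallam.
Using Recipe 4, raxval makes irdeld.
Using Recipe 6, vallam, raxval, and irdeld make hexion.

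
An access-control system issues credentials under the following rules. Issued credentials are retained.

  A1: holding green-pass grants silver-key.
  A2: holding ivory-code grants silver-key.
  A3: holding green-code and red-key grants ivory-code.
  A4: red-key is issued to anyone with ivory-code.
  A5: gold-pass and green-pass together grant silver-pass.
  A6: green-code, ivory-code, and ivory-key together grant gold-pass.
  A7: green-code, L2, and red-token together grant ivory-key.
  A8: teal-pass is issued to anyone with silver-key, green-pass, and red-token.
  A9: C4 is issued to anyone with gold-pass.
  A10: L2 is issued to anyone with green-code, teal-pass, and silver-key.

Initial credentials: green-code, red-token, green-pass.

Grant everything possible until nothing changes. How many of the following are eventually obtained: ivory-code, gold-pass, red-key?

0

ivory-code would need green-code and red-key (A3), but red-key is never granted.
gold-pass would need green-code, ivory-code, and ivory-key (A6), but ivory-code is never granted.
red-key would need ivory-code (A4), but ivory-code is never granted.
None of the 3 are reached.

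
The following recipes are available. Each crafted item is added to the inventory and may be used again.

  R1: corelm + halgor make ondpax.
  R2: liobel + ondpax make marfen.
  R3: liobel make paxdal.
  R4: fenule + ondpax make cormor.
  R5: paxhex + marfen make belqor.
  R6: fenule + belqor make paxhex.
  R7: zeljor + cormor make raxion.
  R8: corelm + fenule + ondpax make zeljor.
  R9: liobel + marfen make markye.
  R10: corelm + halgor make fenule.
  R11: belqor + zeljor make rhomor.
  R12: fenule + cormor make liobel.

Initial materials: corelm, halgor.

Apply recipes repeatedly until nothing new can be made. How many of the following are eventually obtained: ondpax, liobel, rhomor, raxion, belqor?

corelm + halgor → ondpax (R1).
Using R10, corelm and halgor make fenule.
corelm + fenule + ondpax → zeljor (R8).
Using R4, fenule and ondpax make cormor.
Using R7, zeljor and cormor make raxion.
fenule + cormor → liobel (R12).
ondpax: reached.
liobel: reached.
rhomor would need belqor and zeljor (R11), but belqor is never obtained.
raxion: reached.
belqor would need paxhex and marfen (R5), but paxhex is never obtained.
Reached: ondpax, liobel, and raxion — 3 of the 5.

3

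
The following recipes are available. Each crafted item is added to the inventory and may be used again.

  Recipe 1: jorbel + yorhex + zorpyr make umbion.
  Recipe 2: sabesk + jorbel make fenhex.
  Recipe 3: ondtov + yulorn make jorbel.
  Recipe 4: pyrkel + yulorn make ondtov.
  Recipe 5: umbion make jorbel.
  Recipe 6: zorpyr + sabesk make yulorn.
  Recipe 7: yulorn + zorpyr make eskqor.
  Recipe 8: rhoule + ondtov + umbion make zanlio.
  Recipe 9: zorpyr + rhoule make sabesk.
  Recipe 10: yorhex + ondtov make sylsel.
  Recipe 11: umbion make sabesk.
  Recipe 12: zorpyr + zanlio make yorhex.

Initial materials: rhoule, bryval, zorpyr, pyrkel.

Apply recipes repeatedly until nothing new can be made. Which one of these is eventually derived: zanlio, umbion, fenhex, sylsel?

Using Recipe 9, zorpyr and rhoule make sabesk.
Using Recipe 6, zorpyr and sabesk make yulorn.
Using Recipe 4, pyrkel and yulorn make ondtov.
Using Recipe 3, ondtov and yulorn make jorbel.
sabesk + jorbel → fenhex (Recipe 2).
zanlio would need rhoule, ondtov, and umbion (Recipe 8), but umbion is never obtained. umbion would need jorbel, yorhex, and zorpyr (Recipe 1), but yorhex is never obtained. sylsel would need yorhex and ondtov (Recipe 10), but yorhex is never obtained.

fenhex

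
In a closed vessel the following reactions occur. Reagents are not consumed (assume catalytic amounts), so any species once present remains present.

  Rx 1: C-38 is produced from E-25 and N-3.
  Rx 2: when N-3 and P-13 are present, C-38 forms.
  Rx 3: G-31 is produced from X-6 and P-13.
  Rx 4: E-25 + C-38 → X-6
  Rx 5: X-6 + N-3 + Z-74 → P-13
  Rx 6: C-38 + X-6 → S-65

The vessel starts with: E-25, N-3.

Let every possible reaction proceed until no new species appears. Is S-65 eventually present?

E-25 and N-3 present → C-38 forms (Rx 1).
E-25 and C-38 present → X-6 forms (Rx 4).
C-38 and X-6 present → S-65 forms (Rx 6).

Yes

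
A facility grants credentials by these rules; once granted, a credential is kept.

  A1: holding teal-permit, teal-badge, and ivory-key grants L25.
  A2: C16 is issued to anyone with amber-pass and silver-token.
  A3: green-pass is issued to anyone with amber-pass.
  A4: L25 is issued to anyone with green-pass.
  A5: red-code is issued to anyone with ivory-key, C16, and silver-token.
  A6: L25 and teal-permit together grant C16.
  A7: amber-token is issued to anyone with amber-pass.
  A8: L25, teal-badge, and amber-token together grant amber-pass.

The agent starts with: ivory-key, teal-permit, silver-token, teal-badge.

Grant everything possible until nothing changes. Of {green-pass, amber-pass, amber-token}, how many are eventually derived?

green-pass would need amber-pass (A3), but amber-pass is never granted.
amber-pass would need L25, teal-badge, and amber-token (A8), but amber-token is never granted.
amber-token would need amber-pass (A7), but amber-pass is never granted.
None of the 3 are reached.

0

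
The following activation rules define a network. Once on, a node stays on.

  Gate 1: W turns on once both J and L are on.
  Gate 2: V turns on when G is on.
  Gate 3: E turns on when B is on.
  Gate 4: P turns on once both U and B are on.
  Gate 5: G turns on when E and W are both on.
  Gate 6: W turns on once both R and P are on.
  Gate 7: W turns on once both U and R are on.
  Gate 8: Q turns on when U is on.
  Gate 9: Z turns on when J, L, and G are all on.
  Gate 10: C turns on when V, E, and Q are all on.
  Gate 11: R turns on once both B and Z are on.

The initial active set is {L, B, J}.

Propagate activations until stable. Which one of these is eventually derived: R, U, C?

R

Gate 3: B on → E on.
J and L are on, so W turns on (Gate 1).
E and W are on, so G turns on (Gate 5).
J, L, and G are on, so Z turns on (Gate 9).
Gate 11: B and Z on → R on.
C would need V, E, and Q (Gate 10), but Q never turns on. No rule produces U, and it is not given.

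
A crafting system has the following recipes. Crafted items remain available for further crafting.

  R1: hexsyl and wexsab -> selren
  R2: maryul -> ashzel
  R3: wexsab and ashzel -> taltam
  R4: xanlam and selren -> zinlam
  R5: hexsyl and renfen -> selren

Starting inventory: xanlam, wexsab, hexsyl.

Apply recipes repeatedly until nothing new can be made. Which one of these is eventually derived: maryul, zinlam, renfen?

hexsyl and wexsab -> selren (R1).
Using R4, xanlam and selren make zinlam.
No rule produces renfen, and it is not given. No rule produces maryul, and it is not given.

zinlam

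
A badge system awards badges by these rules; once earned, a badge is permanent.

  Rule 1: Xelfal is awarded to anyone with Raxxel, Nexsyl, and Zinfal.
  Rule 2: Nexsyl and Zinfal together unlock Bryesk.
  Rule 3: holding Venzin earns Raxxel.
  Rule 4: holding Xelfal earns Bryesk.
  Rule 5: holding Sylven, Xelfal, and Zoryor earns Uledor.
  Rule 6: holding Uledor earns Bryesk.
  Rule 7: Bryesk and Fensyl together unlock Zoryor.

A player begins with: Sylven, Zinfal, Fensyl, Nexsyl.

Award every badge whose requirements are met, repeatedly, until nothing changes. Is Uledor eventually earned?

No

Uledor would need Sylven, Xelfal, and Zoryor (Rule 5), but Xelfal is never earned.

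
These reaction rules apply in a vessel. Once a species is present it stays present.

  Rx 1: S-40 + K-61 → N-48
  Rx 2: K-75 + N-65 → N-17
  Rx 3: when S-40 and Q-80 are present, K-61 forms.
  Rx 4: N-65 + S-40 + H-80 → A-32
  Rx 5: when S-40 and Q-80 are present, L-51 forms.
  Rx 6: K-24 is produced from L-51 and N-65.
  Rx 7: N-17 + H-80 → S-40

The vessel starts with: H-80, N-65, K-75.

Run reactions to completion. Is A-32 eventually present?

Yes

K-75 and N-65 present → N-17 forms (Rx 2).
N-17 and H-80 present → S-40 forms (Rx 7).
N-65, S-40, and H-80 present → A-32 forms (Rx 4).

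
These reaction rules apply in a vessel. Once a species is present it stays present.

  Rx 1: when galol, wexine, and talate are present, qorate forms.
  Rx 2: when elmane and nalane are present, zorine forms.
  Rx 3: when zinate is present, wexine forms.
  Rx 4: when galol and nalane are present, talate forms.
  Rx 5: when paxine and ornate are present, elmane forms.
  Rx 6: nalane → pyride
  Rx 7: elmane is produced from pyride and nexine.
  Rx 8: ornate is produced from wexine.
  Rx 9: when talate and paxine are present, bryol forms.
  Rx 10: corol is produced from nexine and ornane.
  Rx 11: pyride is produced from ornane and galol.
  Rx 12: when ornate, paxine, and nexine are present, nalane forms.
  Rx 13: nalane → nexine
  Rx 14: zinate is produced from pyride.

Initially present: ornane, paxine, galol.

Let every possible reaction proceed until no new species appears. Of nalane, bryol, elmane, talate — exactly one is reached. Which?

ornane and galol present → pyride forms (Rx 11).
pyride present → zinate forms (Rx 14).
zinate present → wexine forms (Rx 3).
wexine present → ornate forms (Rx 8).
paxine and ornate present → elmane forms (Rx 5).
nalane would need ornate, paxine, and nexine (Rx 12), but nexine never forms. talate would need galol and nalane (Rx 4), but nalane never forms. bryol would need talate and paxine (Rx 9), but talate never forms.

elmane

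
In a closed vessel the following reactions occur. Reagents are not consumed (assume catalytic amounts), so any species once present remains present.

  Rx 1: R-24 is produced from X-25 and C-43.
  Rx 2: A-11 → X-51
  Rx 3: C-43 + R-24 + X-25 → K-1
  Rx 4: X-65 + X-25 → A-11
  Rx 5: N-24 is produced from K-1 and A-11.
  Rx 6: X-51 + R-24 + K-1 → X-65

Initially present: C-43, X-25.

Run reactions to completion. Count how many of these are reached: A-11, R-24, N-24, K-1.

X-25 and C-43 present → R-24 forms (Rx 1).
C-43, R-24, and X-25 present → K-1 forms (Rx 3).
A-11 would need X-65 and X-25 (Rx 4), but X-65 never forms.
R-24: reached.
N-24 would need K-1 and A-11 (Rx 5), but A-11 never forms.
K-1: reached.
Reached: R-24 and K-1 — 2 of the 4.

2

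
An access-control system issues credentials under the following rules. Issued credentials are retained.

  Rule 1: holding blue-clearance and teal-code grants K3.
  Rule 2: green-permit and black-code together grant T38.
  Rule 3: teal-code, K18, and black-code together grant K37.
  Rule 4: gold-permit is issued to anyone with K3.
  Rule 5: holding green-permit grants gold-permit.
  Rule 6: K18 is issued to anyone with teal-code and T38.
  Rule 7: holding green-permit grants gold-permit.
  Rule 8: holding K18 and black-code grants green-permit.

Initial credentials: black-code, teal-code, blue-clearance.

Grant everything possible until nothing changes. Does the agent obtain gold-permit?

Yes

Holding blue-clearance and teal-code grants K3 (Rule 1).
Holding K3 grants gold-permit (Rule 4).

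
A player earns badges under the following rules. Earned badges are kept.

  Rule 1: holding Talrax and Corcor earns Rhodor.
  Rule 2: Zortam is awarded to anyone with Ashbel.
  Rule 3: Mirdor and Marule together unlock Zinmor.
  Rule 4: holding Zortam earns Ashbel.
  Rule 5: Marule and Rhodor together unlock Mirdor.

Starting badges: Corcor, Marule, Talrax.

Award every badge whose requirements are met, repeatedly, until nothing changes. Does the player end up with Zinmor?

With Talrax and Corcor, Rhodor is earned (Rule 1).
With Marule and Rhodor, Mirdor is earned (Rule 5).
With Mirdor and Marule, Zinmor is earned (Rule 3).

Yes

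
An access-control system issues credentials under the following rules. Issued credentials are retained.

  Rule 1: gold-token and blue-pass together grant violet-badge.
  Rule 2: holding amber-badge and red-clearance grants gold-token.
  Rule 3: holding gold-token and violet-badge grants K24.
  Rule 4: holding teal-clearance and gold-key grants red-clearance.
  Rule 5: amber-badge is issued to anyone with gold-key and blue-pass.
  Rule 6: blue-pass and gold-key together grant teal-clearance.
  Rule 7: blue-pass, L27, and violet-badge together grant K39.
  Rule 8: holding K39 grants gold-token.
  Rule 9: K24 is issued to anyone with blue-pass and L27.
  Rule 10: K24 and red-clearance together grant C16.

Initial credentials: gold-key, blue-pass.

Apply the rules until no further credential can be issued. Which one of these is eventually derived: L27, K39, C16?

C16

Holding gold-key and blue-pass grants amber-badge (Rule 5).
Holding blue-pass and gold-key grants teal-clearance (Rule 6).
Holding teal-clearance and gold-key grants red-clearance (Rule 4).
Holding amber-badge and red-clearance grants gold-token (Rule 2).
Holding gold-token and blue-pass grants violet-badge (Rule 1).
Holding gold-token and violet-badge grants K24 (Rule 3).
Holding K24 and red-clearance grants C16 (Rule 10).
K39 would need blue-pass, L27, and violet-badge (Rule 7), but L27 is never granted. No rule produces L27, and it is not given.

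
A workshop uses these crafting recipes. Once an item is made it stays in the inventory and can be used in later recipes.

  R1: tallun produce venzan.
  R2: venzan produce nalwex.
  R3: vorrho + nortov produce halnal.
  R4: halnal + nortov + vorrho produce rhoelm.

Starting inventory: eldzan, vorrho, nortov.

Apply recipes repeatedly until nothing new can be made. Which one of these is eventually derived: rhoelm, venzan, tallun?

rhoelm

Using R3, vorrho and nortov make halnal.
Using R4, halnal, nortov, and vorrho make rhoelm.
No rule produces tallun, and it is not given. venzan would need tallun (R1), but tallun is never obtained.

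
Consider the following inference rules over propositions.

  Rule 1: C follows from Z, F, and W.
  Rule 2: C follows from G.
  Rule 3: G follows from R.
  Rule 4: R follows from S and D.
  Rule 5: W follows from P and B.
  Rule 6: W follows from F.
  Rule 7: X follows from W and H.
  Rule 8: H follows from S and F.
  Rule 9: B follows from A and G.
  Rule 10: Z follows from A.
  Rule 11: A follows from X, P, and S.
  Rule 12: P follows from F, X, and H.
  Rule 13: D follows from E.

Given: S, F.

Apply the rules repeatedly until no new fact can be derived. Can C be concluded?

S and F hold, so H follows (Rule 8).
F holds, so W follows (Rule 6).
W and H hold, so X follows (Rule 7).
From F, X, and H, Rule 12 gives P.
X, P, and S hold, so A follows (Rule 11).
A holds, so Z follows (Rule 10).
From Z, F, and W, Rule 1 gives C.

Yes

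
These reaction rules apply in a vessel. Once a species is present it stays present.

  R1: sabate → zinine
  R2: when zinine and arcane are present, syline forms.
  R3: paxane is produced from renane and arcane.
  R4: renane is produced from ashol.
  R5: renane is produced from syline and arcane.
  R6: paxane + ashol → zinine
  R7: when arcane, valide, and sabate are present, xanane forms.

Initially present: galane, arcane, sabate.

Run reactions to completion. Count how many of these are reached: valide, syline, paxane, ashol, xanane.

2

sabate present → zinine forms (R1).
zinine and arcane present → syline forms (R2).
syline and arcane present → renane forms (R5).
renane and arcane present → paxane forms (R3).
No rule produces valide, and it is not given.
syline: reached.
paxane: reached.
No rule produces ashol, and it is not given.
xanane would need arcane, valide, and sabate (R7), but valide never forms.
Reached: syline and paxane — 2 of the 5.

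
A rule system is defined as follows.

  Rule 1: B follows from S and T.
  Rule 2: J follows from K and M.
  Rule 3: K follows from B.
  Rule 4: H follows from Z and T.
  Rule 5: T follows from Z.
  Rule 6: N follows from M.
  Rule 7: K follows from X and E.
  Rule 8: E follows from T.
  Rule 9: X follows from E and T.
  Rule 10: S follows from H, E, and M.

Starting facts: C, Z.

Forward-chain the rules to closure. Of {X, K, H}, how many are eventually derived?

From Z, Rule 5 gives T.
T holds, so E follows (Rule 8).
Z and T hold, so H follows (Rule 4).
From E and T, Rule 9 gives X.
X and E hold, so K follows (Rule 7).
X: reached.
K: reached.
H: reached.
All 3 are reached.

3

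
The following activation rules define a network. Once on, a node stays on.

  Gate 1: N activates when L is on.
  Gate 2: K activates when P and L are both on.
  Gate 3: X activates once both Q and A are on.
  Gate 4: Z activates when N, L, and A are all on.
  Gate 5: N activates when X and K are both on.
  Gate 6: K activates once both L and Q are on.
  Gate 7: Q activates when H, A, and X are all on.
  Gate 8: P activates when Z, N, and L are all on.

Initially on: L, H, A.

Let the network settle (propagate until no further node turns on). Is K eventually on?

Yes

Gate 1: L on → N on.
Gate 4: N, L, and A on → Z on.
Gate 8: Z, N, and L on → P on.
P and L are on, so K activates (Gate 2).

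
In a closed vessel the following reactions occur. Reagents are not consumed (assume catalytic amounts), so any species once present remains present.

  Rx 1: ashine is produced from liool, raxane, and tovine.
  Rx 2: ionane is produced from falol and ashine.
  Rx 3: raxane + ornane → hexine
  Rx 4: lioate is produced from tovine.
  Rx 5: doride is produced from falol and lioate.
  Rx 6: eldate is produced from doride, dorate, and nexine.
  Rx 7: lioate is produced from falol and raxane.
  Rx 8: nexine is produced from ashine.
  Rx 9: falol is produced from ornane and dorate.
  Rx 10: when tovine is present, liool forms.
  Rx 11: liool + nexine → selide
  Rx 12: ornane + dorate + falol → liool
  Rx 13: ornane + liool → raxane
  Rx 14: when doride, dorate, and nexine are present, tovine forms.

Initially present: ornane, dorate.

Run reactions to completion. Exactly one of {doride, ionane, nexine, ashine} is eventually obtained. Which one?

doride

ornane and dorate present → falol forms (Rx 9).
ornane, dorate, and falol present → liool forms (Rx 12).
ornane and liool present → raxane forms (Rx 13).
falol and raxane present → lioate forms (Rx 7).
falol and lioate present → doride forms (Rx 5).
ashine would need liool, raxane, and tovine (Rx 1), but tovine never forms. nexine would need ashine (Rx 8), but ashine never forms. ionane would need falol and ashine (Rx 2), but ashine never forms.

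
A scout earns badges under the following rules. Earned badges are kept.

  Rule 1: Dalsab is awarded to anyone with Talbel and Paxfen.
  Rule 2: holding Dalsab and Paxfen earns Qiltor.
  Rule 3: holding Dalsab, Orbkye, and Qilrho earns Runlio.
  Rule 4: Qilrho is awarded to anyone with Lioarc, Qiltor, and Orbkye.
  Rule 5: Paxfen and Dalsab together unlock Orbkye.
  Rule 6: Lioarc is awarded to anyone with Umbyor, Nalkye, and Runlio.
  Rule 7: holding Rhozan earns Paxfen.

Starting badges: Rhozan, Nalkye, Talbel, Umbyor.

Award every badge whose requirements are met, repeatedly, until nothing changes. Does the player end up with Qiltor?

With Rhozan, Paxfen is earned (Rule 7).
With Talbel and Paxfen, Dalsab is earned (Rule 1).
With Dalsab and Paxfen, Qiltor is earned (Rule 2).

Yes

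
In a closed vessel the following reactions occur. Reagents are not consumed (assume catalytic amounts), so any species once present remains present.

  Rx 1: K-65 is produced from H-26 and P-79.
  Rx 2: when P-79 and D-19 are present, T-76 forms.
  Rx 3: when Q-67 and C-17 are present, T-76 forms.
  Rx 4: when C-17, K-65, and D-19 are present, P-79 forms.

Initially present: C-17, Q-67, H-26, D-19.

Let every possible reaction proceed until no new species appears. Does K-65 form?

No

K-65 would need H-26 and P-79 (Rx 1), but P-79 never forms.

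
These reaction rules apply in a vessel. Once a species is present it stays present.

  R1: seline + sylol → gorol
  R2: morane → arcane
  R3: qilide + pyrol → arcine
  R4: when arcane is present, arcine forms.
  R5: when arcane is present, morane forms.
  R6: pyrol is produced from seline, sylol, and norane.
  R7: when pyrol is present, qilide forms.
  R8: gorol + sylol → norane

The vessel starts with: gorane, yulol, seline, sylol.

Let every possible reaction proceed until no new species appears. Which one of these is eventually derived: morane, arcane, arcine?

arcine

seline and sylol present → gorol forms (R1).
gorol and sylol present → norane forms (R8).
seline, sylol, and norane present → pyrol forms (R6).
pyrol present → qilide forms (R7).
qilide and pyrol present → arcine forms (R3).
morane would need arcane (R5), but arcane never forms. arcane would need morane (R2), but morane never forms.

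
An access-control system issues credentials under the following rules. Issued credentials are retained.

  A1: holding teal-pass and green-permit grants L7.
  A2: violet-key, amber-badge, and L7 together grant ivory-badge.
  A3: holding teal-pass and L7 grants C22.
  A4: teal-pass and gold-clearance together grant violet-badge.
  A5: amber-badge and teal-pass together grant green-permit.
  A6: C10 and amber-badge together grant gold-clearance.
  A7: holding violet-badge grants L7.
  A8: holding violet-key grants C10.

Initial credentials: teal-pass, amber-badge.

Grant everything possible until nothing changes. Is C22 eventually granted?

Holding amber-badge and teal-pass grants green-permit (A5).
Holding teal-pass and green-permit grants L7 (A1).
Holding teal-pass and L7 grants C22 (A3).

Yes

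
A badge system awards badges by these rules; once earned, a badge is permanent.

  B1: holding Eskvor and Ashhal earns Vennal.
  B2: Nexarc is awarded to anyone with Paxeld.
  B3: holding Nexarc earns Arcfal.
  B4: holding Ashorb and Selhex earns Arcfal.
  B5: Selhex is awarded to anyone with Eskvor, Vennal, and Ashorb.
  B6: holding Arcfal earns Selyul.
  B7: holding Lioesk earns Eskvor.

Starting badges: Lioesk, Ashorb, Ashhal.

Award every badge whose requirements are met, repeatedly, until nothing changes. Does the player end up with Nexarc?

No

Nexarc would need Paxeld (B2), but Paxeld is never earned.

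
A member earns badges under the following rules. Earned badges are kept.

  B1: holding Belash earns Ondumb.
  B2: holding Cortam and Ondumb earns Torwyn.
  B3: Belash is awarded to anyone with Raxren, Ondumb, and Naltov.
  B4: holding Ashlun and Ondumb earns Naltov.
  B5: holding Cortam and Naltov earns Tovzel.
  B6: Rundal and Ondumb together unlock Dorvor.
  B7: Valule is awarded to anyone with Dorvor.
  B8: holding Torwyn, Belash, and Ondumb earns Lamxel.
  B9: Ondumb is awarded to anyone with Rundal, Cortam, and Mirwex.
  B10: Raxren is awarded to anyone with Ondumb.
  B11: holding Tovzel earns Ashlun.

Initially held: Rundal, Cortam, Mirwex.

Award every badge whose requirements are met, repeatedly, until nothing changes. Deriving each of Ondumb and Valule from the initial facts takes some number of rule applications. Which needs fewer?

Ondumb: With Rundal, Cortam, and Mirwex, Ondumb is earned (B9). [1 rule application]
Valule: With Rundal, Cortam, and Mirwex, Ondumb is earned (B9). With Rundal and Ondumb, Dorvor is earned (B6). With Dorvor, Valule is earned (B7). [3 rule applications]
Ondumb needs fewer.

Ondumb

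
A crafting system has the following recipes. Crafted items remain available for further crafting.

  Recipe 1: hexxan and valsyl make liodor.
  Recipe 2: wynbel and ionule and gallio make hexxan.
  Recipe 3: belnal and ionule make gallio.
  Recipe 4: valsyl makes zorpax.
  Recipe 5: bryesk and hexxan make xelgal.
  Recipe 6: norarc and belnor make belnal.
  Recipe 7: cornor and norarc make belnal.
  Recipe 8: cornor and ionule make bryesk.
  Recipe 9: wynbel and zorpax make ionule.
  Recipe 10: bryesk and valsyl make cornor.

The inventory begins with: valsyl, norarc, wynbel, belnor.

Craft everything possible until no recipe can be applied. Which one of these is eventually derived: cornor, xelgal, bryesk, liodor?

Using Recipe 6, norarc and belnor make belnal.
Using Recipe 4, valsyl makes zorpax.
Using Recipe 9, wynbel and zorpax make ionule.
Using Recipe 3, belnal and ionule make gallio.
wynbel and ionule and gallio → hexxan (Recipe 2).
Using Recipe 1, hexxan and valsyl make liodor.
bryesk would need cornor and ionule (Recipe 8), but cornor is never obtained. xelgal would need bryesk and hexxan (Recipe 5), but bryesk is never obtained. cornor would need bryesk and valsyl (Recipe 10), but bryesk is never obtained.

liodor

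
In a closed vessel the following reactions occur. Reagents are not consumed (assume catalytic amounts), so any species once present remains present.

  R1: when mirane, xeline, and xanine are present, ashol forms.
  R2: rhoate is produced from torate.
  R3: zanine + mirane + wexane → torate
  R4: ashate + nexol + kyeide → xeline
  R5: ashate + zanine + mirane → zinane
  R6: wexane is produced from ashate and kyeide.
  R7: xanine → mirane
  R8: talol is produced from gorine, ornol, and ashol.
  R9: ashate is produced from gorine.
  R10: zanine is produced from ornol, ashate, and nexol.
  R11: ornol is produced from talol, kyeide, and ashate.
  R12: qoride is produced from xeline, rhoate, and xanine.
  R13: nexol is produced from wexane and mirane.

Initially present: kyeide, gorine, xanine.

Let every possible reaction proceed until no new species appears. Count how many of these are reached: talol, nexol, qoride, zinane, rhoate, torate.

xanine present → mirane forms (R7).
gorine present → ashate forms (R9).
ashate and kyeide present → wexane forms (R6).
wexane and mirane present → nexol forms (R13).
talol would need gorine, ornol, and ashol (R8), but ornol never forms.
nexol: reached.
qoride would need xeline, rhoate, and xanine (R12), but rhoate never forms.
zinane would need ashate, zanine, and mirane (R5), but zanine never forms.
rhoate would need torate (R2), but torate never forms.
torate would need zanine, mirane, and wexane (R3), but zanine never forms.
Reached: nexol — 1 of the 6.

1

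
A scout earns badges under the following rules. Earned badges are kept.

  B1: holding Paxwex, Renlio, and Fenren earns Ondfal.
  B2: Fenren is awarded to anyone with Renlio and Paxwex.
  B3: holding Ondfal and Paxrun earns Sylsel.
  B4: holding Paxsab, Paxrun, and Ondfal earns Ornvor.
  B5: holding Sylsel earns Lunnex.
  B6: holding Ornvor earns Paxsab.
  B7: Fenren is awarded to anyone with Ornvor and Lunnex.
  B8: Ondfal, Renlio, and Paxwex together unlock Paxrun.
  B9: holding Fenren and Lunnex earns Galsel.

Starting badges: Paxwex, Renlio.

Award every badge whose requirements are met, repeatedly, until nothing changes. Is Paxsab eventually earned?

Paxsab would need Ornvor (B6), but Ornvor is never earned.

No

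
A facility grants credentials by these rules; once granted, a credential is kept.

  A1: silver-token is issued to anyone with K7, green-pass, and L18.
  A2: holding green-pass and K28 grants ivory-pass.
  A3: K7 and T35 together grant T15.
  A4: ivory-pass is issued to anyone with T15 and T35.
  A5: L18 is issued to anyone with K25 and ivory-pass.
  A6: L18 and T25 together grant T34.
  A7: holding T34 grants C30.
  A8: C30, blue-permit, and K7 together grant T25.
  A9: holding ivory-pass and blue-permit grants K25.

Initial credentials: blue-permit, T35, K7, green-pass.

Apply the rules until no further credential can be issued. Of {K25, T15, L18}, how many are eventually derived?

Holding K7 and T35 grants T15 (A3).
Holding T15 and T35 grants ivory-pass (A4).
Holding ivory-pass and blue-permit grants K25 (A9).
Holding K25 and ivory-pass grants L18 (A5).
K25: reached.
T15: reached.
L18: reached.
All 3 are reached.

3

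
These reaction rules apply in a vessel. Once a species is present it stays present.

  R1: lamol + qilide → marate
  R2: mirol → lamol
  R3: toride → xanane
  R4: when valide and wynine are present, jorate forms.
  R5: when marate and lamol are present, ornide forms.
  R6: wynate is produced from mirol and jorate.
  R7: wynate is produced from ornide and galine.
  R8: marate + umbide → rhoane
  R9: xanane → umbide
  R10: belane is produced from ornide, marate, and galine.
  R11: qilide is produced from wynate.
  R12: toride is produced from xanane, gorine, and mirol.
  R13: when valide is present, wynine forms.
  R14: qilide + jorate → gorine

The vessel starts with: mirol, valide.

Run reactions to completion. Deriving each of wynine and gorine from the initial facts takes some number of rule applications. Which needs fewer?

wynine

wynine: valide present → wynine forms (R13). [1 rule application]
gorine: valide present → wynine forms (R13). valide and wynine present → jorate forms (R4). mirol and jorate present → wynate forms (R6). wynate present → qilide forms (R11). qilide and jorate present → gorine forms (R14). [5 rule applications]
wynine needs fewer.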